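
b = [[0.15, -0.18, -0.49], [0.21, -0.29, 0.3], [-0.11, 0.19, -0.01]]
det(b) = -0.01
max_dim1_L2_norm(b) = 0.54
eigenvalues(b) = [-0.44, 0.23, 0.06]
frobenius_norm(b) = 0.75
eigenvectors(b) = [[0.07, -0.94, 0.87], [-0.91, -0.24, 0.49], [0.42, 0.24, -0.03]]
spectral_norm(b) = 0.58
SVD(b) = [[0.87, -0.44, -0.22], [-0.49, -0.78, -0.40], [-0.0, 0.46, -0.89]] @ diag([0.5750102956960763, 0.47990929680777983, 0.02345691115583558]) @ [[0.05, -0.03, -1.0], [-0.58, 0.81, -0.05], [-0.81, -0.58, -0.02]]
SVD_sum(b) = [[0.02, -0.01, -0.5], [-0.01, 0.01, 0.28], [-0.00, 0.0, 0.00]] + [[0.12, -0.17, 0.01], [0.22, -0.30, 0.02], [-0.13, 0.18, -0.01]] + [[0.00, 0.00, 0.00], [0.01, 0.01, 0.0], [0.02, 0.01, 0.00]]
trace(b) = -0.15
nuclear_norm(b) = 1.08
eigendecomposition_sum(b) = [[-0.01, 0.02, -0.03],[0.16, -0.26, 0.37],[-0.07, 0.12, -0.17]] + [[0.14,-0.28,-0.64], [0.04,-0.07,-0.16], [-0.04,0.07,0.16]] + [[0.02, 0.08, 0.17], [0.01, 0.05, 0.10], [-0.00, -0.00, -0.01]]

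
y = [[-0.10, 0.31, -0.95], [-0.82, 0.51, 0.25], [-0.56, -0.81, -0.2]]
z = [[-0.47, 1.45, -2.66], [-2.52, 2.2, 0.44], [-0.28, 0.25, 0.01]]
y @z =[[-0.47,0.30,0.39],[-0.97,-0.0,2.41],[2.36,-2.64,1.13]]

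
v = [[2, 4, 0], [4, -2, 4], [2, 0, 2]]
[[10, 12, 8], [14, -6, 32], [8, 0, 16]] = v @ [[3, 0, 4], [1, 3, 0], [1, 0, 4]]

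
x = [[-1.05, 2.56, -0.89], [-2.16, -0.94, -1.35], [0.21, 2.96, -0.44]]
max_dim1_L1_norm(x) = 4.5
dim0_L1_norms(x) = [3.42, 6.46, 2.68]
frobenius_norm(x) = 4.98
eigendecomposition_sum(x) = [[(-0.49+0.91j), (1.26+0.78j), -0.48+0.51j], [(-1.09-0.25j), (-0.47+1.54j), (-0.67-0.37j)], [(0.05+1.05j), (1.51+0.03j), (-0.16+0.7j)]] + [[(-0.49-0.91j), (1.26-0.78j), (-0.48-0.51j)], [(-1.09+0.25j), (-0.47-1.54j), (-0.67+0.37j)], [(0.05-1.05j), 1.51-0.03j, -0.16-0.70j]] + [[(-0.08-0j),0.04+0.00j,(0.08+0j)], [(0.02+0j),(-0.01-0j),-0.01-0.00j], [0.12+0.00j,-0.06-0.00j,-0.12-0.00j]]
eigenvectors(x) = [[(-0.14+0.54j),  (-0.14-0.54j),  -0.55+0.00j],[-0.61+0.00j,  -0.61-0.00j,  0.10+0.00j],[(0.15+0.55j),  0.15-0.55j,  (0.83+0j)]]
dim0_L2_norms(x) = [2.41, 4.02, 1.68]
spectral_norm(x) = 4.08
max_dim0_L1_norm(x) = 6.46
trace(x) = -2.43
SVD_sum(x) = [[-0.18, 2.69, -0.5],[0.04, -0.52, 0.1],[-0.2, 2.91, -0.54]] + [[-0.80, -0.15, -0.5], [-2.23, -0.41, -1.39], [0.34, 0.06, 0.21]] + [[-0.07, 0.02, 0.11], [0.04, -0.01, -0.05], [0.07, -0.02, -0.11]]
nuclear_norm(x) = 7.13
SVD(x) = [[0.67, 0.33, -0.66], [-0.13, 0.93, 0.34], [0.73, -0.14, 0.67]] @ diag([4.078054732580006, 2.8549101120168223, 0.19534034500305858]) @ [[-0.07, 0.98, -0.18], [-0.84, -0.15, -0.52], [0.54, -0.12, -0.83]]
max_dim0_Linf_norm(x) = 2.96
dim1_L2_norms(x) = [2.91, 2.72, 3.0]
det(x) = -2.27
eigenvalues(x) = [(-1.11+3.14j), (-1.11-3.14j), (-0.2+0j)]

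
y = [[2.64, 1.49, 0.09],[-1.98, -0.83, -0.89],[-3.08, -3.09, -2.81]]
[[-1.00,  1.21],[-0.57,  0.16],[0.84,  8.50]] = y @[[0.57,2.11],[-1.74,-2.79],[0.99,-2.27]]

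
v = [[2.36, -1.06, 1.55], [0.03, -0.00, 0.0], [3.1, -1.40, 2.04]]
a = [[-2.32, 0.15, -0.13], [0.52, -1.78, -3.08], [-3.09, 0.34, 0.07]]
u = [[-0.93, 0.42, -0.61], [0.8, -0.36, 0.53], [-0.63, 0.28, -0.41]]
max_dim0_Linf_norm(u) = 0.93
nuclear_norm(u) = 1.77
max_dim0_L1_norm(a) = 5.93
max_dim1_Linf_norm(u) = 0.93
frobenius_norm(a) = 5.29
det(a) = -0.03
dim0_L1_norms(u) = [2.36, 1.06, 1.55]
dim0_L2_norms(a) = [3.9, 1.82, 3.08]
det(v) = -0.00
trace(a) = -4.03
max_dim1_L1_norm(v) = 6.54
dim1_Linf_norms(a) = [2.32, 3.08, 3.09]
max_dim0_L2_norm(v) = 3.9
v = a @ u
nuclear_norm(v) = 5.00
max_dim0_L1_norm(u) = 2.36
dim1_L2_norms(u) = [1.19, 1.02, 0.8]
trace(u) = -1.70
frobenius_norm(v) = 4.98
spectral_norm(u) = 1.76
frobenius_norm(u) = 1.76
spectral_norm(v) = 4.98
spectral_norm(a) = 4.10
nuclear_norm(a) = 7.45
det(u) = -0.00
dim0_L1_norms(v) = [5.49, 2.46, 3.59]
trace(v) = 4.40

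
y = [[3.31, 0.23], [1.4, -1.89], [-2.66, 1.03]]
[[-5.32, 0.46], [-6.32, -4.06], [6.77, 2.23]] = y@[[-1.75, -0.01],  [2.05, 2.14]]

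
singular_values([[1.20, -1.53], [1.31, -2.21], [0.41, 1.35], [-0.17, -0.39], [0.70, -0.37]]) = [3.43, 1.2]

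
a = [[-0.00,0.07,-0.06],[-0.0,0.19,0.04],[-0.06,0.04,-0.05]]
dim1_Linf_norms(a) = [0.07, 0.19, 0.06]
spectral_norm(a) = 0.21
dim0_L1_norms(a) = [0.06, 0.3, 0.15]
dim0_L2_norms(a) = [0.06, 0.21, 0.09]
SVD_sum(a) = [[-0.0, 0.07, 0.0],[-0.01, 0.19, 0.01],[-0.00, 0.04, 0.0]] + [[-0.02, 0.0, -0.05], [0.02, -0.00, 0.03], [-0.03, 0.00, -0.06]] + [[0.03, 0.00, -0.02], [-0.01, -0.00, 0.00], [-0.02, -0.0, 0.01]]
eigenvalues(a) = [-0.1, 0.04, 0.19]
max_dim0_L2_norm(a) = 0.21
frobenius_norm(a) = 0.23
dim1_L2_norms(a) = [0.09, 0.19, 0.09]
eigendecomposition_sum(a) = [[-0.03, 0.01, -0.05], [0.01, -0.00, 0.01], [-0.04, 0.02, -0.07]] + [[0.03, -0.01, -0.02], [0.01, -0.00, -0.00], [-0.02, 0.01, 0.01]] + [[-0.00, 0.07, 0.01], [-0.01, 0.19, 0.03], [-0.0, 0.02, 0.0]]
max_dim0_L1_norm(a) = 0.3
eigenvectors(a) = [[0.58, 0.86, -0.32], [-0.11, 0.13, -0.94], [0.81, -0.49, -0.08]]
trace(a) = 0.14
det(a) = -0.00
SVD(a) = [[0.33, 0.55, 0.77], [0.92, -0.36, -0.13], [0.20, 0.75, -0.63]] @ diag([0.20685602494890515, 0.09634895400101931, 0.04274884799906785]) @ [[-0.06, 1.00, 0.03], [-0.47, 0.0, -0.88], [0.88, 0.07, -0.47]]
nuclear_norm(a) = 0.35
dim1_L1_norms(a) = [0.13, 0.23, 0.15]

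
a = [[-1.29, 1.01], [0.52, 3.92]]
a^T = [[-1.29,0.52], [1.01,3.92]]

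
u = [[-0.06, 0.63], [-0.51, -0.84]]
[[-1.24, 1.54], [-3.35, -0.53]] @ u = [[-0.71, -2.07],[0.47, -1.67]]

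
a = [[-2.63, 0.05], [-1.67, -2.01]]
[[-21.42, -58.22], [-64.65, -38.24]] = a@[[8.62, 22.15], [25.00, 0.62]]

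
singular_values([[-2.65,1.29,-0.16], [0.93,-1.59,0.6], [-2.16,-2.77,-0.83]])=[3.74, 3.33, 0.61]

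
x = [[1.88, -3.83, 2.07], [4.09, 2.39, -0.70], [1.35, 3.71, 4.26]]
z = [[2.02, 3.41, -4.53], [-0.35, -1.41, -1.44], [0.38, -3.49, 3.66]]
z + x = [[3.9, -0.42, -2.46], [3.74, 0.98, -2.14], [1.73, 0.22, 7.92]]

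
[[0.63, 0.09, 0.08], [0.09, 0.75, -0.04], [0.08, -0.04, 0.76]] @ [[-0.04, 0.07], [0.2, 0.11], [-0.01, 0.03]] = [[-0.01, 0.06], [0.15, 0.09], [-0.02, 0.02]]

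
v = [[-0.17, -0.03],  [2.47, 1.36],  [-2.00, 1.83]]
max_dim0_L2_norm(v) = 3.18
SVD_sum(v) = [[-0.17, 0.01], [2.38, -0.14], [-2.10, 0.13]] + [[-0.0, -0.04], [0.09, 1.50], [0.1, 1.7]]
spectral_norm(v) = 3.19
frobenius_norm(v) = 3.92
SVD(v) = [[-0.05, 0.02], [0.75, -0.66], [-0.66, -0.75]] @ diag([3.185509571014862, 2.2763410932838495]) @ [[1.0, -0.06], [-0.06, -1.00]]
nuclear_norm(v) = 5.46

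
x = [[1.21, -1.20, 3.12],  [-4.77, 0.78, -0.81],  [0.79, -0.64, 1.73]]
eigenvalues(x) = [4.63, -1.02, 0.11]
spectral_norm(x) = 5.64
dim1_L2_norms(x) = [3.56, 4.9, 2.01]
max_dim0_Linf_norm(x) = 4.77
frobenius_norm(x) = 6.38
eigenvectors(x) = [[-0.56, 0.33, 0.07],[0.76, 0.94, 0.94],[-0.32, 0.12, 0.33]]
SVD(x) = [[-0.5, -0.72, -0.48], [0.81, -0.58, 0.02], [-0.29, -0.38, 0.88]] @ diag([5.637073075979912, 2.9841122435585086, 0.03132497257080291]) @ [[-0.84, 0.25, -0.49], [0.54, 0.22, -0.81], [0.10, 0.94, 0.32]]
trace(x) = 3.72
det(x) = -0.53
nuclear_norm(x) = 8.65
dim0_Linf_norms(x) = [4.77, 1.2, 3.12]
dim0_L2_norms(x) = [4.98, 1.57, 3.66]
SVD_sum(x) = [[2.37,-0.72,1.37], [-3.84,1.16,-2.22], [1.39,-0.42,0.81]] + [[-1.16, -0.47, 1.75], [-0.93, -0.38, 1.41], [-0.6, -0.25, 0.91]] + [[-0.00, -0.01, -0.0], [0.00, 0.00, 0.0], [0.00, 0.03, 0.01]]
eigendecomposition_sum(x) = [[1.93,-0.99,2.35], [-2.62,1.35,-3.20], [1.11,-0.57,1.35]] + [[-0.71, -0.21, 0.74], [-1.99, -0.59, 2.09], [-0.26, -0.08, 0.27]] + [[-0.01, 0.0, 0.02],  [-0.15, 0.01, 0.31],  [-0.06, 0.01, 0.11]]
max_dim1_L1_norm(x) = 6.36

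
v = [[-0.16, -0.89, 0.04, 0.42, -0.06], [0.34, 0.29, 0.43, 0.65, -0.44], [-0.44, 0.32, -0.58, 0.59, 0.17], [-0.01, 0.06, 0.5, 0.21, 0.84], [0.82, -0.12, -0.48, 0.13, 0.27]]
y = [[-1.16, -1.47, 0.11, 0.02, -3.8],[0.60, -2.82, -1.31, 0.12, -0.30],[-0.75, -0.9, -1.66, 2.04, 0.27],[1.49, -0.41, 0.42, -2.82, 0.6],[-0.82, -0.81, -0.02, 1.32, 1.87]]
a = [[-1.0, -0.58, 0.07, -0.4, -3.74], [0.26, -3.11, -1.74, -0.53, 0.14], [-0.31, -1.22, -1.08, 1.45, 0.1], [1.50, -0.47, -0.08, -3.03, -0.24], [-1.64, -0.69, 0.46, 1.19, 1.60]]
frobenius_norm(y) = 7.34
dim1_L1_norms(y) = [6.56, 5.15, 5.62, 5.74, 4.84]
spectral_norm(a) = 4.53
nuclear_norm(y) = 14.02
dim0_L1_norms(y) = [4.82, 6.41, 3.52, 6.32, 6.84]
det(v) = -1.01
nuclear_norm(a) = 13.75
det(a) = -0.41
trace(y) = -6.59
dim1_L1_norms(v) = [1.57, 2.15, 2.1, 1.62, 1.82]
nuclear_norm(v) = 5.01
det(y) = 33.06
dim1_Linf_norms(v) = [0.89, 0.65, 0.59, 0.84, 0.82]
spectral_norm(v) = 1.01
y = a + v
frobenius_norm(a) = 7.24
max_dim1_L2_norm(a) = 3.94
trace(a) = -6.62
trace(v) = 0.03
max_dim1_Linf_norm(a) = 3.74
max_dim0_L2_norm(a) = 4.08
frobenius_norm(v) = 2.24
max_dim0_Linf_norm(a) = 3.74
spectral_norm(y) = 4.75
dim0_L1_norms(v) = [1.77, 1.68, 2.03, 2.0, 1.78]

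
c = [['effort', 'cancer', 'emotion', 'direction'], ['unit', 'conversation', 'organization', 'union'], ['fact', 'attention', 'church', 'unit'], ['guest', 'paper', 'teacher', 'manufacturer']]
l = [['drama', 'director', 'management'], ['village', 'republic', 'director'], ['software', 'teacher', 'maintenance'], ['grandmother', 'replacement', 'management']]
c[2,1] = 'attention'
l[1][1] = 'republic'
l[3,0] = 'grandmother'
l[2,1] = 'teacher'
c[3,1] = 'paper'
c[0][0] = 'effort'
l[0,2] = 'management'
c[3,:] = ['guest', 'paper', 'teacher', 'manufacturer']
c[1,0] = 'unit'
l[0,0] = 'drama'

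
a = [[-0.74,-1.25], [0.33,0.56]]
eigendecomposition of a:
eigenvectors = [[-0.92, 0.86], [0.4, -0.51]]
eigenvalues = [-0.19, 0.01]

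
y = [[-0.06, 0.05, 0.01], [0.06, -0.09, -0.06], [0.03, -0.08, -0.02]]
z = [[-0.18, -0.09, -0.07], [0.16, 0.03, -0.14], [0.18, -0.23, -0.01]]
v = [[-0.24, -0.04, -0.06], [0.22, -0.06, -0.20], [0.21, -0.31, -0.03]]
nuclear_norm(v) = 0.87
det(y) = 0.00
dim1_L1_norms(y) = [0.12, 0.21, 0.13]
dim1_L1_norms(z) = [0.34, 0.33, 0.42]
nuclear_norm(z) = 0.70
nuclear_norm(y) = 0.22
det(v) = 0.02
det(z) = 0.01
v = z + y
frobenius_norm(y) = 0.17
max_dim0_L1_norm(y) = 0.22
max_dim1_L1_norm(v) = 0.55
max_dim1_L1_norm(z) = 0.42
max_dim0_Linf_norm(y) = 0.09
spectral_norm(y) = 0.17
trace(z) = -0.16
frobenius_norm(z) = 0.42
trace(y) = -0.17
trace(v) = -0.33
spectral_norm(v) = 0.46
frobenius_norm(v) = 0.54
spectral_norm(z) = 0.32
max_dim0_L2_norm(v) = 0.39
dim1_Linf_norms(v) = [0.24, 0.22, 0.31]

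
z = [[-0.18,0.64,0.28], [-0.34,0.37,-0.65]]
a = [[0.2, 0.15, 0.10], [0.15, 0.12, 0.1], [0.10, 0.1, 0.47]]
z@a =[[0.09, 0.08, 0.18], [-0.08, -0.07, -0.3]]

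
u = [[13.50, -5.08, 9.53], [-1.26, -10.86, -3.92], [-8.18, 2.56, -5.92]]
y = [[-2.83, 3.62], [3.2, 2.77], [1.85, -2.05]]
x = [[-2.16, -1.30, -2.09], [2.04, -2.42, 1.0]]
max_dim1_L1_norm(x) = 5.55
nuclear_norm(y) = 9.59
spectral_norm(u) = 20.18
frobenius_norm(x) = 4.66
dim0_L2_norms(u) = [15.84, 12.26, 11.88]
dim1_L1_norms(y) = [6.45, 5.97, 3.9]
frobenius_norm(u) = 23.29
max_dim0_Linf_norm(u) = 13.5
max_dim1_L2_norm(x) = 3.32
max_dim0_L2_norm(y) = 5.0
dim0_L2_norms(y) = [4.66, 5.0]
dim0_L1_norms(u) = [22.94, 18.5, 19.37]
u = y @ x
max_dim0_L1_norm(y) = 8.44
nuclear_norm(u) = 31.81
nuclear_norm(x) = 6.51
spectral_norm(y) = 5.36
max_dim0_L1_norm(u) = 22.94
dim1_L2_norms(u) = [17.29, 11.61, 10.42]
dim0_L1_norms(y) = [7.88, 8.44]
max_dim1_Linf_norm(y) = 3.62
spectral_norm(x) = 3.77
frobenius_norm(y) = 6.83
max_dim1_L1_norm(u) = 28.11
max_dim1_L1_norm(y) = 6.45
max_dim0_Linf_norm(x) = 2.42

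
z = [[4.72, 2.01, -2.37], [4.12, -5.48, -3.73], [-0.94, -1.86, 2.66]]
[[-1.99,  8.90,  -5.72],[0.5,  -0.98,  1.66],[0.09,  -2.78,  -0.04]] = z@[[-0.47, 1.55, -1.42],[-0.24, 1.14, -0.69],[-0.3, 0.3, -1.0]]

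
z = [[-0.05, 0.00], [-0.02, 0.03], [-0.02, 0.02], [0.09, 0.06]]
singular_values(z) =[0.12, 0.05]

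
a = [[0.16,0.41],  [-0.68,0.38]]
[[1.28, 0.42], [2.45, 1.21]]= a @ [[-1.53, -0.99], [3.71, 1.42]]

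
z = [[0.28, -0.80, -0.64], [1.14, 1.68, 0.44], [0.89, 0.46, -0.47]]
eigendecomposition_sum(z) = [[0.10+1.04j, (-0.43+0.72j), (-0.25-0.12j)], [0.61-1.01j, (0.88-0.36j), 0.15+0.28j], [(0.35+0.15j), 0.16+0.26j, -0.08+0.06j]] + [[(0.1-1.04j), (-0.43-0.72j), (-0.25+0.12j)],[0.61+1.01j, (0.88+0.36j), 0.15-0.28j],[(0.35-0.15j), 0.16-0.26j, -0.08-0.06j]] + [[0.08+0.00j, 0.07-0.00j, -0.14-0.00j], [-0.09-0.00j, (-0.07+0j), (0.15+0j)], [0.18+0.00j, 0.15-0.00j, (-0.31-0j)]]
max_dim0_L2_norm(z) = 1.92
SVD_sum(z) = [[-0.34, -0.51, -0.11], [1.13, 1.7, 0.37], [0.42, 0.64, 0.14]] + [[0.57,-0.25,-0.59], [-0.02,0.01,0.03], [0.52,-0.23,-0.54]] + [[0.05, -0.05, 0.06], [0.03, -0.03, 0.04], [-0.05, 0.05, -0.07]]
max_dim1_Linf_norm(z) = 1.68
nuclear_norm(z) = 3.61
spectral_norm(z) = 2.30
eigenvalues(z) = [(0.89+0.75j), (0.89-0.75j), (-0.29+0j)]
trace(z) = 1.49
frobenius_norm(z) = 2.58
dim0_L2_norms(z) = [1.47, 1.92, 0.91]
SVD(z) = [[0.27, 0.74, -0.62],[-0.90, -0.03, -0.43],[-0.34, 0.67, 0.66]] @ diag([2.301359742487668, 1.1617846440270607, 0.14899589444012357]) @ [[-0.55, -0.82, -0.18], [0.66, -0.29, -0.69], [-0.52, 0.49, -0.70]]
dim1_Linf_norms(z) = [0.8, 1.68, 0.89]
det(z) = -0.40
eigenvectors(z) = [[(0.52-0.39j), 0.52+0.39j, (0.37+0j)],  [(-0.73+0j), (-0.73-0j), (-0.4+0j)],  [(-0.04-0.23j), -0.04+0.23j, (0.84+0j)]]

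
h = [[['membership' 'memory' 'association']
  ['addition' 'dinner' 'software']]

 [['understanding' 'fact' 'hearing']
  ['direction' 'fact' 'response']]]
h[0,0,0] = 'membership'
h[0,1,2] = 'software'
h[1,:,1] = ['fact', 'fact']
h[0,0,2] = 'association'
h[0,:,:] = [['membership', 'memory', 'association'], ['addition', 'dinner', 'software']]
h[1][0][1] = 'fact'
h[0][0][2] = 'association'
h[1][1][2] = 'response'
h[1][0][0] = 'understanding'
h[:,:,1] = [['memory', 'dinner'], ['fact', 'fact']]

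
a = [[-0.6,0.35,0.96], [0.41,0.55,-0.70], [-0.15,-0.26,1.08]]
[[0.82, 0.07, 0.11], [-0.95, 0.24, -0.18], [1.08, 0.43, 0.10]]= a@ [[-0.27, 1.15, -0.21],[-0.45, 0.4, -0.14],[0.85, 0.65, 0.03]]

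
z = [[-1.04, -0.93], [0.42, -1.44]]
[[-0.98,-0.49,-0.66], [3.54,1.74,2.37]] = z @ [[2.49, 1.23, 1.67], [-1.73, -0.85, -1.16]]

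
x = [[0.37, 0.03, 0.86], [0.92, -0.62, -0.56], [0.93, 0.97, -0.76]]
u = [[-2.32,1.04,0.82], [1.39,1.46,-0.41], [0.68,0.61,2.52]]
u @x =[[0.86, 0.08, -3.2],[1.48, -1.26, 0.69],[3.16, 2.09, -1.67]]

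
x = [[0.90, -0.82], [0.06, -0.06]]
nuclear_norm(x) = 1.22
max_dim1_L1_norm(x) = 1.72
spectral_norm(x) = 1.22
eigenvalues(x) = [0.85, -0.01]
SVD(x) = [[-1.00, -0.07], [-0.07, 1.00]] @ diag([1.2204853676303806, 0.003932861570736728]) @ [[-0.74, 0.67], [-0.67, -0.74]]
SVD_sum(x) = [[0.90, -0.82],  [0.06, -0.06]] + [[0.0, 0.00],[-0.0, -0.00]]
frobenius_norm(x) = 1.22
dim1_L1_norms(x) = [1.72, 0.12]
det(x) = -0.00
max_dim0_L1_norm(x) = 0.96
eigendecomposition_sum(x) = [[0.9, -0.81], [0.06, -0.05]] + [[0.0, -0.01],[0.00, -0.01]]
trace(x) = 0.84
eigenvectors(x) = [[1.0, 0.67], [0.07, 0.74]]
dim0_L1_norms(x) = [0.96, 0.88]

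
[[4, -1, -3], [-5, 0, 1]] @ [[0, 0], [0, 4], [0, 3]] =[[0, -13], [0, 3]]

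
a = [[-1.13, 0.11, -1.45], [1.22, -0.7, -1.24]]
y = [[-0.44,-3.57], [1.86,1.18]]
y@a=[[-3.86, 2.45, 5.06], [-0.66, -0.62, -4.16]]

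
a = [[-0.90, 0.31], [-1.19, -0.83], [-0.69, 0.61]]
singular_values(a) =[1.66, 1.05]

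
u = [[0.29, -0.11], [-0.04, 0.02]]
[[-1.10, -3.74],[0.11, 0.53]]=u @[[-7.19, -11.42], [-8.98, 3.9]]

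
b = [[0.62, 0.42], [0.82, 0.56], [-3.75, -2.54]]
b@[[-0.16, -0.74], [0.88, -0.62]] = [[0.27,-0.72], [0.36,-0.95], [-1.64,4.35]]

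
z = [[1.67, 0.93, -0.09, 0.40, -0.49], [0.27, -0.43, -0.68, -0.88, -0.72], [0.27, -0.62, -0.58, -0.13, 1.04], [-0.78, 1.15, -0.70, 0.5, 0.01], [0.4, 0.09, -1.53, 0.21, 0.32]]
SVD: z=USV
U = [[-0.83, 0.44, -0.21, -0.19, -0.20], [-0.11, -0.22, -0.45, 0.8, -0.31], [0.01, -0.58, -0.23, -0.52, -0.58], [-0.23, -0.13, 0.83, 0.24, -0.42], [-0.50, -0.64, 0.06, 0.02, 0.58]]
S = [2.14, 1.91, 1.81, 1.32, 0.24]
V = [[-0.67, -0.48, 0.50, -0.21, 0.16], [0.19, 0.35, 0.79, 0.13, -0.45], [-0.64, 0.61, -0.12, 0.43, 0.12], [-0.32, 0.06, -0.32, -0.44, -0.77], [-0.05, -0.51, -0.12, 0.75, -0.40]]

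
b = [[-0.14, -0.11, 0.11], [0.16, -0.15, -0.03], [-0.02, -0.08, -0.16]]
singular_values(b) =[0.25, 0.19, 0.16]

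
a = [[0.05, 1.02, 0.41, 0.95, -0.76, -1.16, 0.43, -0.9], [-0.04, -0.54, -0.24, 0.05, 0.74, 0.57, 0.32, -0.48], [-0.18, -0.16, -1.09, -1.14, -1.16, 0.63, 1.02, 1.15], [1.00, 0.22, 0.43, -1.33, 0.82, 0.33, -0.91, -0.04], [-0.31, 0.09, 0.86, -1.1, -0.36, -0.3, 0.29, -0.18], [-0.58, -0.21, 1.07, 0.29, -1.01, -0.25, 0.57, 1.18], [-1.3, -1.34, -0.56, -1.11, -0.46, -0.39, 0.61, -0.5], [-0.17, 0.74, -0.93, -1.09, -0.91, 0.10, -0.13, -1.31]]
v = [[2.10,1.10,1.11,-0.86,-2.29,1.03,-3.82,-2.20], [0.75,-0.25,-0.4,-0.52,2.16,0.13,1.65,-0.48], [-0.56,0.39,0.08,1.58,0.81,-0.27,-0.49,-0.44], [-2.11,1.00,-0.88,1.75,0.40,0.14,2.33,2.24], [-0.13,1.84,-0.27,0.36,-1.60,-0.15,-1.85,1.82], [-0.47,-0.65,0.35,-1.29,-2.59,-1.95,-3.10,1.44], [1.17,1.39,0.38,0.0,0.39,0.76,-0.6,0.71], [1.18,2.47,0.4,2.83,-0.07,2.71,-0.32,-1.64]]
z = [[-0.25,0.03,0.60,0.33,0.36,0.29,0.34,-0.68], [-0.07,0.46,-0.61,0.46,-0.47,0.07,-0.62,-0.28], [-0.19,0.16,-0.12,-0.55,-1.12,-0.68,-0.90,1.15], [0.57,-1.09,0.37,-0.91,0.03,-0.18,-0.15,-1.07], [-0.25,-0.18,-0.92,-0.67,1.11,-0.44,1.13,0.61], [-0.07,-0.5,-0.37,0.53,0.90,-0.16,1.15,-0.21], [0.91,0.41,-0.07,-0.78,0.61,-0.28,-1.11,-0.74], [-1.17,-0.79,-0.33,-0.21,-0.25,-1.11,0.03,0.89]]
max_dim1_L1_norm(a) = 6.53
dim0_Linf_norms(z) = [1.17, 1.09, 0.92, 0.91, 1.12, 1.11, 1.15, 1.15]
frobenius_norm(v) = 11.60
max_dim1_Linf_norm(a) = 1.34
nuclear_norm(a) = 14.45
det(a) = 7.57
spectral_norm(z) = 2.92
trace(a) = -4.22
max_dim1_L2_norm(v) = 5.77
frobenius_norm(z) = 5.11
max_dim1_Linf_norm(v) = 3.82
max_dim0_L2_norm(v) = 6.04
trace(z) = -0.09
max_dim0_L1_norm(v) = 14.16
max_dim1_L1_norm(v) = 14.51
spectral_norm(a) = 3.36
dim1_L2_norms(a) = [2.24, 1.25, 2.58, 2.15, 1.55, 2.1, 2.45, 2.28]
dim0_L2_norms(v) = [3.57, 3.78, 1.63, 4.05, 4.49, 3.59, 6.04, 4.34]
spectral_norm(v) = 7.85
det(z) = 1.73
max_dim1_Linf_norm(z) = 1.17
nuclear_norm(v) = 24.09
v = a @ z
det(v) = 12.98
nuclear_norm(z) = 12.02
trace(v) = -2.11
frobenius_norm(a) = 5.99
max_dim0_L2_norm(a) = 2.77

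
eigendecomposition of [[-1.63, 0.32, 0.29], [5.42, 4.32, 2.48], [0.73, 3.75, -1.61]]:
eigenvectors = [[0.06+0.00j,  0.24+0.12j,  0.24-0.12j], [(0.89+0j),  0.15-0.09j,  0.15+0.09j], [0.45+0.00j,  -0.94+0.00j,  -0.94-0.00j]]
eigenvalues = [(5.91+0j), (-2.41+0.27j), (-2.41-0.27j)]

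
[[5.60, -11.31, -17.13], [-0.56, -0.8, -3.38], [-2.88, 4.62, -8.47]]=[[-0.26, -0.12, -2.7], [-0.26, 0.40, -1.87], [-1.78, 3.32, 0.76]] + [[5.86, -11.19, -14.43], [-0.30, -1.20, -1.51], [-1.1, 1.3, -9.23]]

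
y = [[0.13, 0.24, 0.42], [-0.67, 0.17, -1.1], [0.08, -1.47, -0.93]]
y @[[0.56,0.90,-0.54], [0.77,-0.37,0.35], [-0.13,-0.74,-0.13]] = [[0.20, -0.28, -0.04], [-0.10, 0.15, 0.56], [-0.97, 1.30, -0.44]]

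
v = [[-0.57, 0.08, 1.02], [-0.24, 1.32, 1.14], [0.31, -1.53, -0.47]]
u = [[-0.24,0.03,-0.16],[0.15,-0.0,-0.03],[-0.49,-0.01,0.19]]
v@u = [[-0.35, -0.03, 0.28], [-0.30, -0.02, 0.22], [-0.07, 0.01, -0.09]]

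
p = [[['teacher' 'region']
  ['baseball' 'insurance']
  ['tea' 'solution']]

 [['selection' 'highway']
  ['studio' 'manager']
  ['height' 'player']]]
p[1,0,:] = ['selection', 'highway']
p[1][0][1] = 'highway'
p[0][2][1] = 'solution'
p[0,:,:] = [['teacher', 'region'], ['baseball', 'insurance'], ['tea', 'solution']]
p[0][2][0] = 'tea'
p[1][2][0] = 'height'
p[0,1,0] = 'baseball'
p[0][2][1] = 'solution'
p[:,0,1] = ['region', 'highway']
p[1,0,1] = 'highway'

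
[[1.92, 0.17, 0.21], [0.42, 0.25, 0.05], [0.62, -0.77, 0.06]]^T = [[1.92, 0.42, 0.62],[0.17, 0.25, -0.77],[0.21, 0.05, 0.06]]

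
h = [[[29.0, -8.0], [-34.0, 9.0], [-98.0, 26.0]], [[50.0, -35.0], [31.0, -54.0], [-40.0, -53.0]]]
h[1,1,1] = -54.0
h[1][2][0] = -40.0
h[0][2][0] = -98.0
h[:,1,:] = [[-34.0, 9.0], [31.0, -54.0]]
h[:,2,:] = [[-98.0, 26.0], [-40.0, -53.0]]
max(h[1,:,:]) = 50.0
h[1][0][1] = -35.0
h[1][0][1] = -35.0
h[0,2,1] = 26.0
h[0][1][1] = 9.0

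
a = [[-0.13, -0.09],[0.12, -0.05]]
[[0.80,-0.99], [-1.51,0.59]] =a@[[-10.18,5.93], [5.84,2.41]]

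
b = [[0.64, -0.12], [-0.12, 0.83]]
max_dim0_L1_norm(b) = 0.95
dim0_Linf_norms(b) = [0.64, 0.83]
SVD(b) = [[-0.44, 0.90], [0.9, 0.44]] @ diag([0.8880522786501396, 0.5819477213498604]) @ [[-0.44, 0.9], [0.9, 0.44]]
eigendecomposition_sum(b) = [[0.47, 0.23], [0.23, 0.11]] + [[0.17, -0.35],[-0.35, 0.72]]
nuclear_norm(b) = 1.47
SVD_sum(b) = [[0.17, -0.35],  [-0.35, 0.72]] + [[0.47, 0.23], [0.23, 0.11]]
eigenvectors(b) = [[-0.9, 0.44], [-0.44, -0.9]]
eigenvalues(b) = [0.58, 0.89]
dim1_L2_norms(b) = [0.65, 0.84]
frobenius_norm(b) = 1.06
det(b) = 0.52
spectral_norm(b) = 0.89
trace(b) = 1.47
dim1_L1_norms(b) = [0.76, 0.95]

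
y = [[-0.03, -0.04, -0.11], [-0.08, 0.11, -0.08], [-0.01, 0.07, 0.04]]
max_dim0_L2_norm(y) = 0.14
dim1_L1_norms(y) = [0.18, 0.27, 0.12]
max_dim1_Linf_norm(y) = 0.11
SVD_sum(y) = [[-0.03,0.04,-0.05], [-0.08,0.08,-0.10], [-0.01,0.01,-0.01]] + [[0.0, -0.08, -0.06], [-0.0, 0.03, 0.02], [-0.0, 0.06, 0.05]] + [[0.00,0.0,-0.0], [-0.00,-0.00,0.0], [0.0,0.00,-0.00]]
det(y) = 0.00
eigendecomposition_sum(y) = [[(0.05-0j), (-0.1+0j), 0.03-0.00j], [(-0.05+0j), (0.09-0j), -0.02+0.00j], [-0.05+0.00j, (0.1-0j), -0.03+0.00j]] + [[-0.04+0.01j, 0.03+0.00j, (-0.07+0.01j)], [-0.02+0.01j, (0.01-0j), (-0.03+0.01j)], [(0.02-0j), -0.01-0.00j, (0.03+0j)]] + [[-0.04-0.01j, (0.03-0j), -0.07-0.01j], [-0.02-0.01j, 0.01+0.00j, -0.03-0.01j], [0.02+0.00j, (-0.01+0j), (0.03-0j)]]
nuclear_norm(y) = 0.30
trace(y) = 0.12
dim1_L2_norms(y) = [0.12, 0.16, 0.08]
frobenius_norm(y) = 0.21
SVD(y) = [[-0.40, 0.75, 0.52], [-0.91, -0.27, -0.31], [-0.09, -0.60, 0.79]] @ diag([0.1686398369028371, 0.13288403245575223, 0.0015618347169564044]) @ [[0.51, -0.54, 0.67], [0.04, -0.77, -0.64], [0.86, 0.35, -0.37]]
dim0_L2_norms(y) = [0.09, 0.14, 0.14]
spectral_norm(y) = 0.17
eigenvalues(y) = [(0.11+0j), 0.02j, -0.02j]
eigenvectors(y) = [[-0.61+0.00j, 0.84+0.00j, 0.84-0.00j], [0.53+0.00j, (0.35-0.03j), (0.35+0.03j)], [0.59+0.00j, -0.39-0.12j, (-0.39+0.12j)]]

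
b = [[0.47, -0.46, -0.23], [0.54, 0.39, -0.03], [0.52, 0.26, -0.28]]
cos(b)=[[1.07, 0.23, 0.02], [-0.23, 1.04, 0.06], [-0.13, 0.10, 1.03]]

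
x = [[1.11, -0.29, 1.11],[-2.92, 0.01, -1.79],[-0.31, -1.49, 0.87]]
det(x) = 0.98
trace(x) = 1.99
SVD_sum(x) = [[1.28, -0.11, 0.90], [-2.78, 0.24, -1.96], [0.29, -0.03, 0.2]] + [[-0.11, -0.25, 0.12], [-0.11, -0.26, 0.13], [-0.61, -1.45, 0.69]] + [[-0.06, 0.07, 0.09], [-0.03, 0.03, 0.04], [0.02, -0.02, -0.02]]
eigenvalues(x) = [(-0.44+0.39j), (-0.44-0.39j), (2.87+0j)]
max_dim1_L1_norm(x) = 4.72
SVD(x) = [[-0.41, -0.17, -0.89], [0.91, -0.18, -0.39], [-0.09, -0.97, 0.22]] @ diag([3.767947660576751, 1.7699673913780254, 0.1476003408284147]) @ [[-0.82, 0.07, -0.57], [0.36, 0.84, -0.40], [0.45, -0.53, -0.71]]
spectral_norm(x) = 3.77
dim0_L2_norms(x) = [3.14, 1.52, 2.28]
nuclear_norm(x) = 5.69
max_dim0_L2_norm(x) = 3.14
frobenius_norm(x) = 4.17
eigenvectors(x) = [[(-0.29-0.18j),-0.29+0.18j,(0.44+0j)], [0.67+0.00j,(0.67-0j),(-0.75+0j)], [(0.65+0.15j),(0.65-0.15j),0.49+0.00j]]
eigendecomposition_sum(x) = [[(0.16+0.5j), 0.14+0.25j, 0.08-0.06j], [(-0.78-0.67j), (-0.49-0.27j), (-0.07+0.18j)], [(-0.6-0.83j), (-0.42-0.37j), (-0.11+0.16j)]] + [[0.16-0.50j, 0.14-0.25j, (0.08+0.06j)], [(-0.78+0.67j), -0.49+0.27j, -0.07-0.18j], [-0.60+0.83j, -0.42+0.37j, (-0.11-0.16j)]] + [[0.79+0.00j, (-0.58+0j), (0.95+0j)], [-1.37-0.00j, 1.00-0.00j, (-1.65-0j)], [(0.9+0j), (-0.65+0j), 1.08+0.00j]]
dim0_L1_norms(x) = [4.34, 1.79, 3.77]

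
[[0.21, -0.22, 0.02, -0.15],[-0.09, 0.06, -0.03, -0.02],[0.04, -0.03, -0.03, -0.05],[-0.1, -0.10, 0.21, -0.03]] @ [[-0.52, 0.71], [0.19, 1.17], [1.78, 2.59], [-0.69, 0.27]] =[[-0.01, -0.1], [0.02, -0.08], [-0.05, -0.1], [0.43, 0.35]]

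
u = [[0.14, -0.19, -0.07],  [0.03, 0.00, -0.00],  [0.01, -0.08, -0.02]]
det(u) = 0.000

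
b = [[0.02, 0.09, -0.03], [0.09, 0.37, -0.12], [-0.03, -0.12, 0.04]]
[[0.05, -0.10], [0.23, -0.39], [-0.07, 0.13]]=b@[[0.46,0.51], [0.45,-0.81], [-0.15,1.16]]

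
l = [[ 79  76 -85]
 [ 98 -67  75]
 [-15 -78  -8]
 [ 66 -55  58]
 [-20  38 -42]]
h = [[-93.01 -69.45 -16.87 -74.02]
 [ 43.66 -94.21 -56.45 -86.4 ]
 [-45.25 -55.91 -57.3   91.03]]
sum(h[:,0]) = -94.60000000000001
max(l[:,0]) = 98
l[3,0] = 66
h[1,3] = -86.4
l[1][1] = -67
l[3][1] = -55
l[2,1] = -78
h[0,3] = -74.02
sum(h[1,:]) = -193.4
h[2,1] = -55.91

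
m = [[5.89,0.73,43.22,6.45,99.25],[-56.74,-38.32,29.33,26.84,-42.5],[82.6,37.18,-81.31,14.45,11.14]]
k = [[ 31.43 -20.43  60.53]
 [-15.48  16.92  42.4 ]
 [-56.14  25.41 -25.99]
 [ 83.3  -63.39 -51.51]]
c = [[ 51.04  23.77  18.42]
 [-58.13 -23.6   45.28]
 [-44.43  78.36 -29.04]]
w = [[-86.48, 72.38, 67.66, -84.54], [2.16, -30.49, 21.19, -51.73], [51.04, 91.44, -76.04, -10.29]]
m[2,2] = -81.31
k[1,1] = 16.92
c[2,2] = -29.04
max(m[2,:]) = 82.6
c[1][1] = -23.6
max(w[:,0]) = 51.04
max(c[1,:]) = 45.28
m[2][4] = 11.14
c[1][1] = -23.6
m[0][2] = 43.22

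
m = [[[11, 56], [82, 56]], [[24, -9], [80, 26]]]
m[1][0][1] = -9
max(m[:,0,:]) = 56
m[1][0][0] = 24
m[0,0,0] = 11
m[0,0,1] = 56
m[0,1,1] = 56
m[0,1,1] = 56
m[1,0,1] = -9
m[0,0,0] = 11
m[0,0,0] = 11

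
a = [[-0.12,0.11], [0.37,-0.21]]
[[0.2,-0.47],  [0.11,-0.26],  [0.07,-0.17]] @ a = [[-0.2, 0.12],[-0.11, 0.07],[-0.07, 0.04]]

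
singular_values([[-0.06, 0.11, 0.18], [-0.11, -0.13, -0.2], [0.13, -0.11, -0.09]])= [0.35, 0.18, 0.03]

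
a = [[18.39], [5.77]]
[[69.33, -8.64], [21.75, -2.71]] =a @ [[3.77, -0.47]]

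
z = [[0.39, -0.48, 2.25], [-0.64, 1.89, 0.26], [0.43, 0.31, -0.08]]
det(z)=-2.394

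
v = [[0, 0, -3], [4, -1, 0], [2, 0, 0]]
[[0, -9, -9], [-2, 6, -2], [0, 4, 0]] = v @ [[0, 2, 0], [2, 2, 2], [0, 3, 3]]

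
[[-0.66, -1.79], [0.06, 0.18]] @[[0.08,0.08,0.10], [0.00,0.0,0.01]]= [[-0.05, -0.05, -0.08], [0.00, 0.00, 0.01]]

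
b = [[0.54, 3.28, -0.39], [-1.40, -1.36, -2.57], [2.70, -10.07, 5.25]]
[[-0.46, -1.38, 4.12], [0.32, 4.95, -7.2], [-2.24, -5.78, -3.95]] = b @ [[-1.32, -1.35, 0.21], [0.14, -0.32, 1.45], [0.52, -1.02, 1.92]]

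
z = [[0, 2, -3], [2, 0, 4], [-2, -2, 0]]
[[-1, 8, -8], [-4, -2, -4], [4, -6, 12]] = z @[[0, -1, -2], [-2, 4, -4], [-1, 0, 0]]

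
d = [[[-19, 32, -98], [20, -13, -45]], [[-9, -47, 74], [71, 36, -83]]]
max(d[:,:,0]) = 71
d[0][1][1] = -13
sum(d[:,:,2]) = -152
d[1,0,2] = 74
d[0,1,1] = -13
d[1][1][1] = 36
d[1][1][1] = 36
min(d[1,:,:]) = -83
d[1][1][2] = -83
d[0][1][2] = -45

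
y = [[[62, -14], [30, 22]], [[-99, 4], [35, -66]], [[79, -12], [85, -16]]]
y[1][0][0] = -99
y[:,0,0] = [62, -99, 79]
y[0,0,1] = -14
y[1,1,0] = 35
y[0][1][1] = 22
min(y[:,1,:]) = -66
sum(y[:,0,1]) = -22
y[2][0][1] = -12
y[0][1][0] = 30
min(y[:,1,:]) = -66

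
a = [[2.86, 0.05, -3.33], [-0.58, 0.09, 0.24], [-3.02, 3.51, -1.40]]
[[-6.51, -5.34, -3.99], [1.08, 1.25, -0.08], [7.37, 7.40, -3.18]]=a @ [[-1.32, -2.31, 1.24], [1.3, -0.03, 1.07], [0.84, -0.38, 2.28]]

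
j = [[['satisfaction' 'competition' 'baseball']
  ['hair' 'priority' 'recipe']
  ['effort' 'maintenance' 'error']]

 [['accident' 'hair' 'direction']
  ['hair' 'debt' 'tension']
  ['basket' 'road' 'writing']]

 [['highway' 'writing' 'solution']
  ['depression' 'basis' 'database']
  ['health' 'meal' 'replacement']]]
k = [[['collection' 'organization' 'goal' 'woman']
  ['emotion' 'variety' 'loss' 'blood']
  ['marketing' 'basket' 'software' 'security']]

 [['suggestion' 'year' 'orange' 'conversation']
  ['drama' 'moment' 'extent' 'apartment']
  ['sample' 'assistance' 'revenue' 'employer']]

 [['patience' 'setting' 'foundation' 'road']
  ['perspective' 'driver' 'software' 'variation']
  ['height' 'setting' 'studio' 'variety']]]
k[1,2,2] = 'revenue'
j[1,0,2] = 'direction'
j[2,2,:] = ['health', 'meal', 'replacement']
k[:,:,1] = [['organization', 'variety', 'basket'], ['year', 'moment', 'assistance'], ['setting', 'driver', 'setting']]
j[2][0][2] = 'solution'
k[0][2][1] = 'basket'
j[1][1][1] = 'debt'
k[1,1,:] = ['drama', 'moment', 'extent', 'apartment']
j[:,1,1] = ['priority', 'debt', 'basis']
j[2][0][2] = 'solution'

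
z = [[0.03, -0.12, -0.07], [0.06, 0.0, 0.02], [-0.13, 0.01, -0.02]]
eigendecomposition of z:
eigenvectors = [[-0.57+0.00j, 0.03-0.18j, (0.03+0.18j)], [(-0.26+0j), (-0.51-0.1j), (-0.51+0.1j)], [0.78+0.00j, 0.83+0.00j, (0.83-0j)]]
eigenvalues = [(0.07+0j), (-0.03+0.03j), (-0.03-0.03j)]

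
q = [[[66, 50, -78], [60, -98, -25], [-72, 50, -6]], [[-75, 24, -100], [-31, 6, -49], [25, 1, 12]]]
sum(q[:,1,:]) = -137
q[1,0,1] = 24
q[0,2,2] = -6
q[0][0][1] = 50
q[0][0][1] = 50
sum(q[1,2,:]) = 38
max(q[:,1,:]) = 60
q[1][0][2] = -100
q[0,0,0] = 66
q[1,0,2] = -100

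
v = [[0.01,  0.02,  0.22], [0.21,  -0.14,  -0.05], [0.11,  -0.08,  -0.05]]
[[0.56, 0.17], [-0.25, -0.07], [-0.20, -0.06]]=v @[[0.34, 0.1], [1.46, 0.43], [2.40, 0.71]]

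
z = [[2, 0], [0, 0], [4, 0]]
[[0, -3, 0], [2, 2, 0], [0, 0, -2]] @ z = [[0, 0], [4, 0], [-8, 0]]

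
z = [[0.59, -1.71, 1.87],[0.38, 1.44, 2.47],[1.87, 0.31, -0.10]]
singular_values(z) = [3.19, 2.25, 1.85]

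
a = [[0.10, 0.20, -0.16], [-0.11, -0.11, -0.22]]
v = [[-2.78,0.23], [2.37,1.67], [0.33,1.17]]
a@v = [[0.14, 0.17],  [-0.03, -0.47]]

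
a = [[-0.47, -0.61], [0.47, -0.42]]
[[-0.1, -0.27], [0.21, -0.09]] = a @ [[0.35, 0.12], [-0.11, 0.35]]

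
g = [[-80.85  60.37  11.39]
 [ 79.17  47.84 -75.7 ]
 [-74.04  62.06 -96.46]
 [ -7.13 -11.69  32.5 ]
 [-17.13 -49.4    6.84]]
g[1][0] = 79.17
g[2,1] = 62.06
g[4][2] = 6.84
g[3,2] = 32.5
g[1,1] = 47.84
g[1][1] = 47.84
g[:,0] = [-80.85, 79.17, -74.04, -7.13, -17.13]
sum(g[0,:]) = -9.089999999999996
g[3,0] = -7.13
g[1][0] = 79.17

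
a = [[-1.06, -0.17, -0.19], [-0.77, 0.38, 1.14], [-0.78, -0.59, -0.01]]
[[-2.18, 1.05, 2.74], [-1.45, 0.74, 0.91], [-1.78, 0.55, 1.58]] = a@ [[2.0, -1.03, -2.49], [0.38, 0.43, 0.64], [-0.05, -0.19, -1.10]]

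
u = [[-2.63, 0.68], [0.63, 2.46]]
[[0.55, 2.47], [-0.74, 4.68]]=u@[[-0.27, -0.42], [-0.23, 2.01]]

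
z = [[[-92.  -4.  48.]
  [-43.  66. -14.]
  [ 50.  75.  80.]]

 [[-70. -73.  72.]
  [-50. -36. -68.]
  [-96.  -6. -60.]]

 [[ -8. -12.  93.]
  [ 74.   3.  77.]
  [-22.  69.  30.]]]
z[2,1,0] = 74.0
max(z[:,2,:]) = 80.0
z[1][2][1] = -6.0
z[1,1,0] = -50.0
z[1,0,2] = 72.0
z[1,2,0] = -96.0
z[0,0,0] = -92.0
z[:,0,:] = [[-92.0, -4.0, 48.0], [-70.0, -73.0, 72.0], [-8.0, -12.0, 93.0]]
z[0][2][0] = 50.0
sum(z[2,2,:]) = 77.0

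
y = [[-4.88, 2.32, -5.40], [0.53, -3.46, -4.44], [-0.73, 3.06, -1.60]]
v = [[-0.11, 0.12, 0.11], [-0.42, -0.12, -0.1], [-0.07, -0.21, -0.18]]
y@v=[[-0.06, 0.27, 0.2], [1.71, 1.41, 1.2], [-1.09, -0.12, -0.1]]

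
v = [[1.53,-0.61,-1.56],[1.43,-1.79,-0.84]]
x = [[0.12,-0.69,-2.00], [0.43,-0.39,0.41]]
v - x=[[1.41, 0.08, 0.44], [1.0, -1.4, -1.25]]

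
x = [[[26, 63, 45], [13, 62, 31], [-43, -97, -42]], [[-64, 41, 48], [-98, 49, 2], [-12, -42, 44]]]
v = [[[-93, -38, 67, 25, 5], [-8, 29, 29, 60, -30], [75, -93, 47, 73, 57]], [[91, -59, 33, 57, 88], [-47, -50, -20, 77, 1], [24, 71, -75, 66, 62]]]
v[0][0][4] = 5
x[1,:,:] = [[-64, 41, 48], [-98, 49, 2], [-12, -42, 44]]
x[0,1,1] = 62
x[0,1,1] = 62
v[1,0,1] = -59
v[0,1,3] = 60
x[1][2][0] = -12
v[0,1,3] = 60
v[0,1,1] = 29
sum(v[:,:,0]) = 42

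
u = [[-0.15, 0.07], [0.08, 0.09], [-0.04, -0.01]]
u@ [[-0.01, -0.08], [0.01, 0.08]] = [[0.00, 0.02], [0.00, 0.00], [0.0, 0.0]]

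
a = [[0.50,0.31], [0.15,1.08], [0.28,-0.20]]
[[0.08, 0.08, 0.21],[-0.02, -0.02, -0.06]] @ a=[[0.11,0.07], [-0.03,-0.02]]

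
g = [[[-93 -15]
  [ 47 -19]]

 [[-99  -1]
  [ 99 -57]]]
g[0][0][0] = -93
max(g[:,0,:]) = -1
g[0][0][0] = -93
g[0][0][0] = -93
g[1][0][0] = -99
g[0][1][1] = -19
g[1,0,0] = -99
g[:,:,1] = [[-15, -19], [-1, -57]]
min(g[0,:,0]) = -93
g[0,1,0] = 47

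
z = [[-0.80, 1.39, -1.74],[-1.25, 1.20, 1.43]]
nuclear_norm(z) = 4.61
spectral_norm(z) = 2.38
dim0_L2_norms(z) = [1.48, 1.84, 2.25]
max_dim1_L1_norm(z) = 3.93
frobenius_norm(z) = 3.26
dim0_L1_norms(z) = [2.05, 2.59, 3.17]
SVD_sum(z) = [[-1.08,1.60,-1.21], [-0.32,0.48,-0.36]] + [[0.28,-0.21,-0.53], [-0.93,0.72,1.79]]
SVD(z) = [[-0.96, -0.28], [-0.28, 0.96]] @ diag([2.377619651602257, 2.2347314810318397]) @ [[0.47, -0.7, 0.53], [-0.43, 0.34, 0.84]]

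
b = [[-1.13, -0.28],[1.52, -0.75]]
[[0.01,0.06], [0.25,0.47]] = b @ [[0.05, 0.07], [-0.23, -0.48]]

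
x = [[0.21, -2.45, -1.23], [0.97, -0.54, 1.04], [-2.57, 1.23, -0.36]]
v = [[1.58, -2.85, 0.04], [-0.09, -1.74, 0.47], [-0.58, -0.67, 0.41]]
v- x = [[1.37,-0.4,1.27], [-1.06,-1.20,-0.57], [1.99,-1.9,0.77]]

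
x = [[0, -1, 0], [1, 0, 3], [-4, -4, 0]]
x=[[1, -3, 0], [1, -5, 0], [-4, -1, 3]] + [[-1, 2, 0], [0, 5, 3], [0, -3, -3]]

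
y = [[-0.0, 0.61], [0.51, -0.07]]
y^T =[[-0.00,0.51], [0.61,-0.07]]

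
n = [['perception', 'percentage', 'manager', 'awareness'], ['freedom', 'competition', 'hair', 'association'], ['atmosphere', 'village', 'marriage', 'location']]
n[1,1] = 'competition'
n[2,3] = 'location'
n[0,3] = 'awareness'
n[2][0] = 'atmosphere'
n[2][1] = 'village'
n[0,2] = 'manager'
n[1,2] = 'hair'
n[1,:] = ['freedom', 'competition', 'hair', 'association']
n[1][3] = 'association'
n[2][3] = 'location'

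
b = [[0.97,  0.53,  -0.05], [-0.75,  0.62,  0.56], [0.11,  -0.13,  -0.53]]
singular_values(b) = [1.33, 0.95, 0.34]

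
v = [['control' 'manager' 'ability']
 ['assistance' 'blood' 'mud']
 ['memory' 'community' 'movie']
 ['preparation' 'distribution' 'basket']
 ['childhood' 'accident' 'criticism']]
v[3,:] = ['preparation', 'distribution', 'basket']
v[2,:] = ['memory', 'community', 'movie']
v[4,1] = 'accident'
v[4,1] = 'accident'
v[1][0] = 'assistance'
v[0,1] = 'manager'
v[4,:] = ['childhood', 'accident', 'criticism']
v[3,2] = 'basket'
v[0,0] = 'control'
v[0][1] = 'manager'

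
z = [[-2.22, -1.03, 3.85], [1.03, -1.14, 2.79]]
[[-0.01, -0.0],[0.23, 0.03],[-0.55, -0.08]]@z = [[0.02, 0.01, -0.04], [-0.48, -0.27, 0.97], [1.14, 0.66, -2.34]]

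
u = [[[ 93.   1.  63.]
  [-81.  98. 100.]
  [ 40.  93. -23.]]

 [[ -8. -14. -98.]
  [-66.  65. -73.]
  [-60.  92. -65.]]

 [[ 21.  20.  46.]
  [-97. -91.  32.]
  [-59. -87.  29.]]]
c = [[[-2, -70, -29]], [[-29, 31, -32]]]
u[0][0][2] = 63.0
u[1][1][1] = 65.0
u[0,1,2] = 100.0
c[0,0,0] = -2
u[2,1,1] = -91.0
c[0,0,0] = -2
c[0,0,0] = -2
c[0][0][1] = -70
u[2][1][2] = 32.0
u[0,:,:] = [[93.0, 1.0, 63.0], [-81.0, 98.0, 100.0], [40.0, 93.0, -23.0]]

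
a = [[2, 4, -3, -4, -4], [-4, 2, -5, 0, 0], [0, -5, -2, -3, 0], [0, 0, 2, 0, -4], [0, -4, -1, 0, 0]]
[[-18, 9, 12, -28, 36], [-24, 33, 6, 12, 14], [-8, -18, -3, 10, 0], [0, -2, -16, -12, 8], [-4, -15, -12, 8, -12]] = a @ [[1, -5, 0, -4, -2], [0, 4, 3, -2, 3], [4, -1, 0, 0, 0], [0, 0, -4, 0, -5], [2, 0, 4, 3, -2]]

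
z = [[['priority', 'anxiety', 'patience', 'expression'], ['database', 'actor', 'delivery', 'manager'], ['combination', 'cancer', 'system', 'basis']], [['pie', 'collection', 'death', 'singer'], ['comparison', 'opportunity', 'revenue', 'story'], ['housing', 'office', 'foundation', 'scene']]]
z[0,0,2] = 'patience'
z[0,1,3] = 'manager'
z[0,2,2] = 'system'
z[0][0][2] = 'patience'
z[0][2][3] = 'basis'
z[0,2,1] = 'cancer'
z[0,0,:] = ['priority', 'anxiety', 'patience', 'expression']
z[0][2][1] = 'cancer'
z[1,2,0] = 'housing'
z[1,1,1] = 'opportunity'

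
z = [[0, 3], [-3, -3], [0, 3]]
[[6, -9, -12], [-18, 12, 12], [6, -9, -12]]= z@[[4, -1, 0], [2, -3, -4]]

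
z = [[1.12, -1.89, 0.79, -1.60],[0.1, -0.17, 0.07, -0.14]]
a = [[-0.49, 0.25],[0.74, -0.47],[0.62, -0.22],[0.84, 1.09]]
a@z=[[-0.52, 0.88, -0.37, 0.75], [0.78, -1.32, 0.55, -1.12], [0.67, -1.13, 0.47, -0.96], [1.05, -1.77, 0.74, -1.50]]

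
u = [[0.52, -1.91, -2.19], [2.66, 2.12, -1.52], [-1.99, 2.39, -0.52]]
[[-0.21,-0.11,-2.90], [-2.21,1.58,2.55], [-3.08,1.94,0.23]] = u@[[0.33, -0.15, 0.71], [-0.82, 0.58, 0.85], [0.89, -0.49, 0.75]]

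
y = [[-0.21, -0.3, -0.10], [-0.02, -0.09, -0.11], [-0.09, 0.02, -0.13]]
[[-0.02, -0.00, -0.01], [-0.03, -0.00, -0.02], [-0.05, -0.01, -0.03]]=y@[[0.02,0.00,0.01], [-0.08,-0.01,-0.04], [0.35,0.05,0.19]]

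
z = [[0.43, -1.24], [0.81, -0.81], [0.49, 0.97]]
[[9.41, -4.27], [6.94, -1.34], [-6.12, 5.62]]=z@[[1.50, 2.75], [-7.07, 4.40]]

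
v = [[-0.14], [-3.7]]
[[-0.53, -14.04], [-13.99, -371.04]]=v@[[3.78, 100.28]]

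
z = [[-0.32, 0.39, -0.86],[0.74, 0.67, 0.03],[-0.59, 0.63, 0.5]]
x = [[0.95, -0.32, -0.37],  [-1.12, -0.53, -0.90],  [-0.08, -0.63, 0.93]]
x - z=[[1.27,-0.71,0.49], [-1.86,-1.20,-0.93], [0.51,-1.26,0.43]]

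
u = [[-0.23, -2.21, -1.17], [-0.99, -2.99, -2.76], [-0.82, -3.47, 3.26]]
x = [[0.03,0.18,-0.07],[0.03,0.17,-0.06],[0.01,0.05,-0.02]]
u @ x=[[-0.08,-0.48,0.17], [-0.15,-0.82,0.30], [-0.1,-0.57,0.20]]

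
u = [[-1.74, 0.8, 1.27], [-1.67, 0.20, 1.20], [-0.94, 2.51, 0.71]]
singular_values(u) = [3.74, 1.81, 0.01]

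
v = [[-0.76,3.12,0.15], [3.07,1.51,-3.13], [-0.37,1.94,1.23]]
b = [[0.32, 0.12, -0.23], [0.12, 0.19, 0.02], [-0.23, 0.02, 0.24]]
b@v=[[0.21, 0.73, -0.61],[0.48, 0.7, -0.55],[0.15, -0.22, 0.2]]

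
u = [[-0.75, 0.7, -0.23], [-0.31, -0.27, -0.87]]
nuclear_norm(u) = 2.00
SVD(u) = [[-0.82, -0.57], [-0.57, 0.82]] @ diag([1.1292729693139507, 0.8695070791988141]) @ [[0.70, -0.37, 0.61], [0.20, -0.72, -0.67]]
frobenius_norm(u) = 1.43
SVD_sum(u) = [[-0.65,0.34,-0.56],[-0.45,0.24,-0.39]] + [[-0.10, 0.36, 0.33], [0.14, -0.51, -0.48]]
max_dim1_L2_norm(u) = 1.05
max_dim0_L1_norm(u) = 1.1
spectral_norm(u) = 1.13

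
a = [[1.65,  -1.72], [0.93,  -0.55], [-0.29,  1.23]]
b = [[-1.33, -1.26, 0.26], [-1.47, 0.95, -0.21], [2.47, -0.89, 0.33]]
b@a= [[-3.44, 3.30], [-1.48, 1.75], [3.15, -3.35]]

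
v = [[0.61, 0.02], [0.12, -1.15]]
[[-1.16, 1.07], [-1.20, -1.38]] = v @ [[-1.93, 1.71], [0.84, 1.38]]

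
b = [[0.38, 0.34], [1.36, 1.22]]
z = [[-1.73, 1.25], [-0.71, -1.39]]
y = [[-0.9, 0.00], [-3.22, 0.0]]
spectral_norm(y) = 3.34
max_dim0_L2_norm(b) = 1.41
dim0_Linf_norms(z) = [1.73, 1.39]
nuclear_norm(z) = 3.68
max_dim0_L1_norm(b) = 1.74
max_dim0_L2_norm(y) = 3.34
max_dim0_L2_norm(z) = 1.87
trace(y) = -0.90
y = b @ z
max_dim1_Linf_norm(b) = 1.36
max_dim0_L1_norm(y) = 4.12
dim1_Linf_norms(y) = [0.9, 3.22]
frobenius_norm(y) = 3.34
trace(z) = -3.12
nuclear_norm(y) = 3.34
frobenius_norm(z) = 2.64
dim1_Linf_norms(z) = [1.73, 1.39]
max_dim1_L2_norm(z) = 2.13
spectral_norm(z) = 2.16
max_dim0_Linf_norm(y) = 3.22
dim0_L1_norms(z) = [2.44, 2.64]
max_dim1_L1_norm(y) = 3.22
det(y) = 0.00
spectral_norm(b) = 1.90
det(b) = 0.00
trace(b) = 1.60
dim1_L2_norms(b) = [0.51, 1.83]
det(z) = 3.29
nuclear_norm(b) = 1.90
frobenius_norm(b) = 1.90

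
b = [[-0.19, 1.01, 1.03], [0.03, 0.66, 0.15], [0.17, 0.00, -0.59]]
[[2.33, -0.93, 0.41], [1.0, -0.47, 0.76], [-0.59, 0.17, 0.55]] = b@[[1.13, -1.84, 0.41], [1.17, -0.44, 1.32], [1.32, -0.81, -0.82]]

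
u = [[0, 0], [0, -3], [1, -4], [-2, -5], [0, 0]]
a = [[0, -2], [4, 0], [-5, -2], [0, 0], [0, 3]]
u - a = [[0, 2], [-4, -3], [6, -2], [-2, -5], [0, -3]]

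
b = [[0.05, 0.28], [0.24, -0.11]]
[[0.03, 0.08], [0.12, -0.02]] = b @[[0.49,  0.02], [0.02,  0.27]]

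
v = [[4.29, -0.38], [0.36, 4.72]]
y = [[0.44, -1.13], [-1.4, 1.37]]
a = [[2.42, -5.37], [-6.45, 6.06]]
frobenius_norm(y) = 2.30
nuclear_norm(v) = 9.04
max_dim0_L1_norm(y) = 2.5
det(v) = 20.39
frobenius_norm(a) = 10.63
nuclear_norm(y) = 2.70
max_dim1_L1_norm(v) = 5.08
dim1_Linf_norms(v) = [4.29, 4.72]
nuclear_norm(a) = 12.37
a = v @ y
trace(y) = 1.81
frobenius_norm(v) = 6.40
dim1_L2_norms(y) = [1.21, 1.96]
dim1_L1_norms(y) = [1.57, 2.77]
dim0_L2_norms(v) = [4.31, 4.74]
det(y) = -0.98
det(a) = -19.97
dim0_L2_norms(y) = [1.47, 1.78]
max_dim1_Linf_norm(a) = 6.45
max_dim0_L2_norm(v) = 4.74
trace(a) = 8.48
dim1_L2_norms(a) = [5.89, 8.85]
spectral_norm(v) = 4.74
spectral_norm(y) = 2.26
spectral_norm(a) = 10.46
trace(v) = 9.01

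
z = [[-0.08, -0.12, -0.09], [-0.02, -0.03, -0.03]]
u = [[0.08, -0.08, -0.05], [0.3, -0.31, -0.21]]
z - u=[[-0.16, -0.04, -0.04], [-0.32, 0.28, 0.18]]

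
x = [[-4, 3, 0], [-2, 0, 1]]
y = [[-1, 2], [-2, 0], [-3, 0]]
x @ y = [[-2, -8], [-1, -4]]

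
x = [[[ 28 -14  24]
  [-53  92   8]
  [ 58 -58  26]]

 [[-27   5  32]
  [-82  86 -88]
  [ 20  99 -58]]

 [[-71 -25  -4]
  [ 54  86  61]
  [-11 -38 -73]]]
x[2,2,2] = -73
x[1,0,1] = 5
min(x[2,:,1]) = -38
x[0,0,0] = 28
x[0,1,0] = -53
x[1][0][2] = 32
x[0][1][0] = -53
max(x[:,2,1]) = 99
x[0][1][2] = 8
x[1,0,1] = 5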